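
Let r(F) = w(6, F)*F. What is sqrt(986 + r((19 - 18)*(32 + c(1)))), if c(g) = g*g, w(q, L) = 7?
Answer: sqrt(1217) ≈ 34.885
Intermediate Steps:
c(g) = g**2
r(F) = 7*F
sqrt(986 + r((19 - 18)*(32 + c(1)))) = sqrt(986 + 7*((19 - 18)*(32 + 1**2))) = sqrt(986 + 7*(1*(32 + 1))) = sqrt(986 + 7*(1*33)) = sqrt(986 + 7*33) = sqrt(986 + 231) = sqrt(1217)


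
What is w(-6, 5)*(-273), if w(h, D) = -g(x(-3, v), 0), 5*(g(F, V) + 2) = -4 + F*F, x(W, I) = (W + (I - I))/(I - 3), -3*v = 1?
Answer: -360087/500 ≈ -720.17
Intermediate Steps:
v = -⅓ (v = -⅓*1 = -⅓ ≈ -0.33333)
x(W, I) = W/(-3 + I) (x(W, I) = (W + 0)/(-3 + I) = W/(-3 + I))
g(F, V) = -14/5 + F²/5 (g(F, V) = -2 + (-4 + F*F)/5 = -2 + (-4 + F²)/5 = -2 + (-⅘ + F²/5) = -14/5 + F²/5)
w(h, D) = 1319/500 (w(h, D) = -(-14/5 + (-3/(-3 - ⅓))²/5) = -(-14/5 + (-3/(-10/3))²/5) = -(-14/5 + (-3*(-3/10))²/5) = -(-14/5 + (9/10)²/5) = -(-14/5 + (⅕)*(81/100)) = -(-14/5 + 81/500) = -1*(-1319/500) = 1319/500)
w(-6, 5)*(-273) = (1319/500)*(-273) = -360087/500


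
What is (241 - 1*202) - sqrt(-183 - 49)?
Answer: 39 - 2*I*sqrt(58) ≈ 39.0 - 15.232*I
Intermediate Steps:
(241 - 1*202) - sqrt(-183 - 49) = (241 - 202) - sqrt(-232) = 39 - 2*I*sqrt(58)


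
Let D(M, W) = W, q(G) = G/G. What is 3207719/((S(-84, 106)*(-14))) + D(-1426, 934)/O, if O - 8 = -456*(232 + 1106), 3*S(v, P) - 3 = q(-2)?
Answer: -104844296449/610120 ≈ -1.7184e+5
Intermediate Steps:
q(G) = 1
S(v, P) = 4/3 (S(v, P) = 1 + (⅓)*1 = 1 + ⅓ = 4/3)
O = -610120 (O = 8 - 456*(232 + 1106) = 8 - 456*1338 = 8 - 610128 = -610120)
3207719/((S(-84, 106)*(-14))) + D(-1426, 934)/O = 3207719/(((4/3)*(-14))) + 934/(-610120) = 3207719/(-56/3) + 934*(-1/610120) = 3207719*(-3/56) - 467/305060 = -9623157/56 - 467/305060 = -104844296449/610120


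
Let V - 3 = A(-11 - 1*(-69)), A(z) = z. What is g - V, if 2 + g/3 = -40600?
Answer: -121867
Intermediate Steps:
g = -121806 (g = -6 + 3*(-40600) = -6 - 121800 = -121806)
V = 61 (V = 3 + (-11 - 1*(-69)) = 3 + (-11 + 69) = 3 + 58 = 61)
g - V = -121806 - 1*61 = -121806 - 61 = -121867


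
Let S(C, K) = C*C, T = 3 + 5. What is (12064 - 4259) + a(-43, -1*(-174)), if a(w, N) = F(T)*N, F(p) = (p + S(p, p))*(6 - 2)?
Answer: 57917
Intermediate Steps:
T = 8
S(C, K) = C²
F(p) = 4*p + 4*p² (F(p) = (p + p²)*(6 - 2) = (p + p²)*4 = 4*p + 4*p²)
a(w, N) = 288*N (a(w, N) = (4*8*(1 + 8))*N = (4*8*9)*N = 288*N)
(12064 - 4259) + a(-43, -1*(-174)) = (12064 - 4259) + 288*(-1*(-174)) = 7805 + 288*174 = 7805 + 50112 = 57917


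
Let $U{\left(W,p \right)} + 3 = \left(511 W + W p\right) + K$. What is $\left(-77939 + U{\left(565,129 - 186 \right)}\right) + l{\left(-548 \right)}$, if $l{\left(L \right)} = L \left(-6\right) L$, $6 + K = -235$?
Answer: $-1623497$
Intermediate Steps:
$K = -241$ ($K = -6 - 235 = -241$)
$l{\left(L \right)} = - 6 L^{2}$ ($l{\left(L \right)} = - 6 L L = - 6 L^{2}$)
$U{\left(W,p \right)} = -244 + 511 W + W p$ ($U{\left(W,p \right)} = -3 - \left(241 - 511 W - W p\right) = -3 + \left(-241 + 511 W + W p\right) = -244 + 511 W + W p$)
$\left(-77939 + U{\left(565,129 - 186 \right)}\right) + l{\left(-548 \right)} = \left(-77939 + \left(-244 + 511 \cdot 565 + 565 \left(129 - 186\right)\right)\right) - 6 \left(-548\right)^{2} = \left(-77939 + \left(-244 + 288715 + 565 \left(129 - 186\right)\right)\right) - 1801824 = \left(-77939 + \left(-244 + 288715 + 565 \left(-57\right)\right)\right) - 1801824 = \left(-77939 - -256266\right) - 1801824 = \left(-77939 + 256266\right) - 1801824 = 178327 - 1801824 = -1623497$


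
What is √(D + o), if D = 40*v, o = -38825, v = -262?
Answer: I*√49305 ≈ 222.05*I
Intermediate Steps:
D = -10480 (D = 40*(-262) = -10480)
√(D + o) = √(-10480 - 38825) = √(-49305) = I*√49305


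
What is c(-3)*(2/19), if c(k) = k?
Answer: -6/19 ≈ -0.31579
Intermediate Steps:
c(-3)*(2/19) = -6/19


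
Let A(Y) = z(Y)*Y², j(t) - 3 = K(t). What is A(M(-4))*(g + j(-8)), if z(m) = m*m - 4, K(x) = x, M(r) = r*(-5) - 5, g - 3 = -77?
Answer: -3928275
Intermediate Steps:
g = -74 (g = 3 - 77 = -74)
M(r) = -5 - 5*r (M(r) = -5*r - 5 = -5 - 5*r)
z(m) = -4 + m² (z(m) = m² - 4 = -4 + m²)
j(t) = 3 + t
A(Y) = Y²*(-4 + Y²) (A(Y) = (-4 + Y²)*Y² = Y²*(-4 + Y²))
A(M(-4))*(g + j(-8)) = ((-5 - 5*(-4))²*(-4 + (-5 - 5*(-4))²))*(-74 + (3 - 8)) = ((-5 + 20)²*(-4 + (-5 + 20)²))*(-74 - 5) = (15²*(-4 + 15²))*(-79) = (225*(-4 + 225))*(-79) = (225*221)*(-79) = 49725*(-79) = -3928275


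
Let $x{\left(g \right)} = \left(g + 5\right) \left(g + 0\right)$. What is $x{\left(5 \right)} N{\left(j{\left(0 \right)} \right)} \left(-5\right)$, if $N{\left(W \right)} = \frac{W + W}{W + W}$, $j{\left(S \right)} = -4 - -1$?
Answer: $-250$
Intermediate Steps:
$j{\left(S \right)} = -3$ ($j{\left(S \right)} = -4 + 1 = -3$)
$x{\left(g \right)} = g \left(5 + g\right)$ ($x{\left(g \right)} = \left(5 + g\right) g = g \left(5 + g\right)$)
$N{\left(W \right)} = 1$ ($N{\left(W \right)} = \frac{2 W}{2 W} = 2 W \frac{1}{2 W} = 1$)
$x{\left(5 \right)} N{\left(j{\left(0 \right)} \right)} \left(-5\right) = 5 \left(5 + 5\right) 1 \left(-5\right) = 5 \cdot 10 \cdot 1 \left(-5\right) = 50 \cdot 1 \left(-5\right) = 50 \left(-5\right) = -250$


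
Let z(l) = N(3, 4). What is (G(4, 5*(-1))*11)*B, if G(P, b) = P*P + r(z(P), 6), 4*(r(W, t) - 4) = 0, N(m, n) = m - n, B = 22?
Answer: 4840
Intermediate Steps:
z(l) = -1 (z(l) = 3 - 1*4 = 3 - 4 = -1)
r(W, t) = 4 (r(W, t) = 4 + (1/4)*0 = 4 + 0 = 4)
G(P, b) = 4 + P**2 (G(P, b) = P*P + 4 = P**2 + 4 = 4 + P**2)
(G(4, 5*(-1))*11)*B = ((4 + 4**2)*11)*22 = ((4 + 16)*11)*22 = (20*11)*22 = 220*22 = 4840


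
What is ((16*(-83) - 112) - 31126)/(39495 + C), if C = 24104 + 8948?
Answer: -32566/72547 ≈ -0.44889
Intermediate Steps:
C = 33052
((16*(-83) - 112) - 31126)/(39495 + C) = ((16*(-83) - 112) - 31126)/(39495 + 33052) = ((-1328 - 112) - 31126)/72547 = (-1440 - 31126)*(1/72547) = -32566*1/72547 = -32566/72547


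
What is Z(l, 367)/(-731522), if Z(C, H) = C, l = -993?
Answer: 993/731522 ≈ 0.0013574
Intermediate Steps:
Z(l, 367)/(-731522) = -993/(-731522) = -993*(-1/731522) = 993/731522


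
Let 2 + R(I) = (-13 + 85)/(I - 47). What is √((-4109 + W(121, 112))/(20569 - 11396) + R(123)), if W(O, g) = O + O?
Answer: I*√44780081771/174287 ≈ 1.2142*I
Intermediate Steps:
W(O, g) = 2*O
R(I) = -2 + 72/(-47 + I) (R(I) = -2 + (-13 + 85)/(I - 47) = -2 + 72/(-47 + I))
√((-4109 + W(121, 112))/(20569 - 11396) + R(123)) = √((-4109 + 2*121)/(20569 - 11396) + 2*(83 - 1*123)/(-47 + 123)) = √((-4109 + 242)/9173 + 2*(83 - 123)/76) = √(-3867*1/9173 + 2*(1/76)*(-40)) = √(-3867/9173 - 20/19) = √(-256933/174287) = I*√44780081771/174287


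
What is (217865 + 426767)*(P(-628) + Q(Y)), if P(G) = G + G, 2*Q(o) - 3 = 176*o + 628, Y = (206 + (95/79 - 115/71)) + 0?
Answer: 62012803891060/5609 ≈ 1.1056e+10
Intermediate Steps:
Y = 1153114/5609 (Y = (206 + (95*(1/79) - 115*1/71)) + 0 = (206 + (95/79 - 115/71)) + 0 = (206 - 2340/5609) + 0 = 1153114/5609 + 0 = 1153114/5609 ≈ 205.58)
Q(o) = 631/2 + 88*o (Q(o) = 3/2 + (176*o + 628)/2 = 3/2 + (628 + 176*o)/2 = 3/2 + (314 + 88*o) = 631/2 + 88*o)
P(G) = 2*G
(217865 + 426767)*(P(-628) + Q(Y)) = (217865 + 426767)*(2*(-628) + (631/2 + 88*(1153114/5609))) = 644632*(-1256 + (631/2 + 101474032/5609)) = 644632*(-1256 + 206487343/11218) = 644632*(192397535/11218) = 62012803891060/5609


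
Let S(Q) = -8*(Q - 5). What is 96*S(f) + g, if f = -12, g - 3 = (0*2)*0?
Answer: 13059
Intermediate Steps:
g = 3 (g = 3 + (0*2)*0 = 3 + 0*0 = 3 + 0 = 3)
S(Q) = 40 - 8*Q (S(Q) = -8*(-5 + Q) = 40 - 8*Q)
96*S(f) + g = 96*(40 - 8*(-12)) + 3 = 96*(40 + 96) + 3 = 96*136 + 3 = 13056 + 3 = 13059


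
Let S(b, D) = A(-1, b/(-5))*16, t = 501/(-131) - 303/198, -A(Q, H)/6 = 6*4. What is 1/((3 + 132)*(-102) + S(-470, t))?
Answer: -1/16074 ≈ -6.2212e-5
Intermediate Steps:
A(Q, H) = -144 (A(Q, H) = -36*4 = -6*24 = -144)
t = -46297/8646 (t = 501*(-1/131) - 303*1/198 = -501/131 - 101/66 = -46297/8646 ≈ -5.3547)
S(b, D) = -2304 (S(b, D) = -144*16 = -2304)
1/((3 + 132)*(-102) + S(-470, t)) = 1/((3 + 132)*(-102) - 2304) = 1/(135*(-102) - 2304) = 1/(-13770 - 2304) = 1/(-16074) = -1/16074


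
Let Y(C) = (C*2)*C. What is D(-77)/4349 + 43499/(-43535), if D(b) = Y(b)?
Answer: 327060879/189333715 ≈ 1.7274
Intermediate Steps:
Y(C) = 2*C² (Y(C) = (2*C)*C = 2*C²)
D(b) = 2*b²
D(-77)/4349 + 43499/(-43535) = (2*(-77)²)/4349 + 43499/(-43535) = (2*5929)*(1/4349) + 43499*(-1/43535) = 11858*(1/4349) - 43499/43535 = 11858/4349 - 43499/43535 = 327060879/189333715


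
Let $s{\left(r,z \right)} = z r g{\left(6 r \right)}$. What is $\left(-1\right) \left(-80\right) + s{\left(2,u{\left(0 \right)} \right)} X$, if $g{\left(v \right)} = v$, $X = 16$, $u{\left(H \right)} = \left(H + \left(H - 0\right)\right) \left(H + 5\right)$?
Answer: $80$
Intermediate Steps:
$u{\left(H \right)} = 2 H \left(5 + H\right)$ ($u{\left(H \right)} = \left(H + \left(H + 0\right)\right) \left(5 + H\right) = \left(H + H\right) \left(5 + H\right) = 2 H \left(5 + H\right)$)
$s{\left(r,z \right)} = 6 z r^{2}$ ($s{\left(r,z \right)} = z r 6 r = r z 6 r = 6 z r^{2}$)
$\left(-1\right) \left(-80\right) + s{\left(2,u{\left(0 \right)} \right)} X = \left(-1\right) \left(-80\right) + 6 \cdot 2 \cdot 0 \left(5 + 0\right) 2^{2} \cdot 16 = 80 + 6 \cdot 2 \cdot 0 \cdot 5 \cdot 4 \cdot 16 = 80 + 6 \cdot 0 \cdot 4 \cdot 16 = 80 + 0 \cdot 16 = 80 + 0 = 80$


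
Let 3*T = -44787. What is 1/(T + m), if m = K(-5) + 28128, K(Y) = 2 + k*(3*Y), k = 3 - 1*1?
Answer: 1/13171 ≈ 7.5924e-5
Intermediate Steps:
T = -14929 (T = (1/3)*(-44787) = -14929)
k = 2 (k = 3 - 1 = 2)
K(Y) = 2 + 6*Y (K(Y) = 2 + 2*(3*Y) = 2 + 6*Y)
m = 28100 (m = (2 + 6*(-5)) + 28128 = (2 - 30) + 28128 = -28 + 28128 = 28100)
1/(T + m) = 1/(-14929 + 28100) = 1/13171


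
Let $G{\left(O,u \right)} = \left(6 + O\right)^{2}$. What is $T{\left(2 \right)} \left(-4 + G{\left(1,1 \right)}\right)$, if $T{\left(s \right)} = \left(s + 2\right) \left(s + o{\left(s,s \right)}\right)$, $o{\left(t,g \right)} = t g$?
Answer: $1080$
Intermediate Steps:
$o{\left(t,g \right)} = g t$
$T{\left(s \right)} = \left(2 + s\right) \left(s + s^{2}\right)$ ($T{\left(s \right)} = \left(s + 2\right) \left(s + s s\right) = \left(2 + s\right) \left(s + s^{2}\right)$)
$T{\left(2 \right)} \left(-4 + G{\left(1,1 \right)}\right) = 2 \left(2 + 2^{2} + 3 \cdot 2\right) \left(-4 + \left(6 + 1\right)^{2}\right) = 2 \left(2 + 4 + 6\right) \left(-4 + 7^{2}\right) = 2 \cdot 12 \left(-4 + 49\right) = 24 \cdot 45 = 1080$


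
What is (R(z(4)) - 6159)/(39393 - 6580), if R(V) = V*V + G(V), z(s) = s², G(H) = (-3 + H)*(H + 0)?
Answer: -5695/32813 ≈ -0.17356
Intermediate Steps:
G(H) = H*(-3 + H) (G(H) = (-3 + H)*H = H*(-3 + H))
R(V) = V² + V*(-3 + V) (R(V) = V*V + V*(-3 + V) = V² + V*(-3 + V))
(R(z(4)) - 6159)/(39393 - 6580) = (4²*(-3 + 2*4²) - 6159)/(39393 - 6580) = (16*(-3 + 2*16) - 6159)/32813 = (16*(-3 + 32) - 6159)*(1/32813) = (16*29 - 6159)*(1/32813) = (464 - 6159)*(1/32813) = -5695*1/32813 = -5695/32813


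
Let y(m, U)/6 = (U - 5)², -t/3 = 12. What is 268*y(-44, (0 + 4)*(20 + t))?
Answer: 7655688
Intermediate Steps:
t = -36 (t = -3*12 = -36)
y(m, U) = 6*(-5 + U)² (y(m, U) = 6*(U - 5)² = 6*(-5 + U)²)
268*y(-44, (0 + 4)*(20 + t)) = 268*(6*(-5 + (0 + 4)*(20 - 36))²) = 268*(6*(-5 + 4*(-16))²) = 268*(6*(-5 - 64)²) = 268*(6*(-69)²) = 268*(6*4761) = 268*28566 = 7655688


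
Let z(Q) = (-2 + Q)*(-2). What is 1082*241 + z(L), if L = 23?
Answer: 260720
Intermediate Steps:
z(Q) = 4 - 2*Q
1082*241 + z(L) = 1082*241 + (4 - 2*23) = 260762 + (4 - 46) = 260762 - 42 = 260720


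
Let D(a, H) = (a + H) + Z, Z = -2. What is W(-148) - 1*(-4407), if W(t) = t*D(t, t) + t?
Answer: 48363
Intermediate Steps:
D(a, H) = -2 + H + a (D(a, H) = (a + H) - 2 = (H + a) - 2 = -2 + H + a)
W(t) = t + t*(-2 + 2*t) (W(t) = t*(-2 + t + t) + t = t*(-2 + 2*t) + t = t + t*(-2 + 2*t))
W(-148) - 1*(-4407) = -148*(-1 + 2*(-148)) - 1*(-4407) = -148*(-1 - 296) + 4407 = -148*(-297) + 4407 = 43956 + 4407 = 48363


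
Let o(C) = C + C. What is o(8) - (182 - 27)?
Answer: -139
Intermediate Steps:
o(C) = 2*C
o(8) - (182 - 27) = 2*8 - (182 - 27) = 16 - 1*155 = 16 - 155 = -139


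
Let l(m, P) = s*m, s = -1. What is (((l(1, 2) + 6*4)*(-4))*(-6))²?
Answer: 304704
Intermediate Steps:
l(m, P) = -m
(((l(1, 2) + 6*4)*(-4))*(-6))² = (((-1*1 + 6*4)*(-4))*(-6))² = (((-1 + 24)*(-4))*(-6))² = ((23*(-4))*(-6))² = (-92*(-6))² = 552² = 304704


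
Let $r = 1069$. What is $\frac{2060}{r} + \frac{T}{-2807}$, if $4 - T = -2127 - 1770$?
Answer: $\frac{1612251}{3000683} \approx 0.53729$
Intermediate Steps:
$T = 3901$ ($T = 4 - \left(-2127 - 1770\right) = 4 - -3897 = 4 + 3897 = 3901$)
$\frac{2060}{r} + \frac{T}{-2807} = \frac{2060}{1069} + \frac{3901}{-2807} = 2060 \cdot \frac{1}{1069} + 3901 \left(- \frac{1}{2807}\right) = \frac{2060}{1069} - \frac{3901}{2807} = \frac{1612251}{3000683}$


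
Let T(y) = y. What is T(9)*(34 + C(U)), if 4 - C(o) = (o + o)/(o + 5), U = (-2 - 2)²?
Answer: 2298/7 ≈ 328.29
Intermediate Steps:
U = 16 (U = (-4)² = 16)
C(o) = 4 - 2*o/(5 + o) (C(o) = 4 - (o + o)/(o + 5) = 4 - 2*o/(5 + o))
T(9)*(34 + C(U)) = 9*(34 + 2*(10 + 16)/(5 + 16)) = 9*(34 + 2*26/21) = 9*(34 + 2*(1/21)*26) = 9*(34 + 52/21) = 9*(766/21) = 2298/7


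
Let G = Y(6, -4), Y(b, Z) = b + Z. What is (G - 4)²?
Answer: 4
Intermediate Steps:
Y(b, Z) = Z + b
G = 2 (G = -4 + 6 = 2)
(G - 4)² = (2 - 4)² = (-2)² = 4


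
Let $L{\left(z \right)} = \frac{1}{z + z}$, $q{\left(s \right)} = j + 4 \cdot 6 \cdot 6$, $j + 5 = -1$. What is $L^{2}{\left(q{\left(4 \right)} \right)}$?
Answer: $\frac{1}{76176} \approx 1.3127 \cdot 10^{-5}$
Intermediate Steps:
$j = -6$ ($j = -5 - 1 = -6$)
$q{\left(s \right)} = 138$ ($q{\left(s \right)} = -6 + 4 \cdot 6 \cdot 6 = -6 + 24 \cdot 6 = -6 + 144 = 138$)
$L{\left(z \right)} = \frac{1}{2 z}$
$L^{2}{\left(q{\left(4 \right)} \right)} = \left(\frac{1}{2 \cdot 138}\right)^{2} = \left(\frac{1}{2} \cdot \frac{1}{138}\right)^{2} = \left(\frac{1}{276}\right)^{2} = \frac{1}{76176}$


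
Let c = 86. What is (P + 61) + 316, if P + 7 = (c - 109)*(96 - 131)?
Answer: 1175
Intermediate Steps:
P = 798 (P = -7 + (86 - 109)*(96 - 131) = -7 - 23*(-35) = -7 + 805 = 798)
(P + 61) + 316 = (798 + 61) + 316 = 859 + 316 = 1175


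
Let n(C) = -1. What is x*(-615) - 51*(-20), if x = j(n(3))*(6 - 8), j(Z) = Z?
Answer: -210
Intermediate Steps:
x = 2 (x = -(6 - 8) = -1*(-2) = 2)
x*(-615) - 51*(-20) = 2*(-615) - 51*(-20) = -1230 + 1020 = -210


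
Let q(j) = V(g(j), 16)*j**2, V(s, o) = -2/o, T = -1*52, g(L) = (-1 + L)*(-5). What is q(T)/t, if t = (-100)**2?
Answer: -169/5000 ≈ -0.033800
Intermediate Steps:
g(L) = 5 - 5*L
T = -52
t = 10000
q(j) = -j**2/8 (q(j) = (-2/16)*j**2 = (-2*1/16)*j**2 = -j**2/8)
q(T)/t = -1/8*(-52)**2/10000 = -1/8*2704*(1/10000) = -338*1/10000 = -169/5000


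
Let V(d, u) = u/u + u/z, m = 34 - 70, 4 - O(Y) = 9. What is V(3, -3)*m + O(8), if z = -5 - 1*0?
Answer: -313/5 ≈ -62.600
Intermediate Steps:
O(Y) = -5 (O(Y) = 4 - 1*9 = 4 - 9 = -5)
z = -5 (z = -5 + 0 = -5)
m = -36
V(d, u) = 1 - u/5 (V(d, u) = u/u + u/(-5) = 1 + u*(-⅕) = 1 - u/5)
V(3, -3)*m + O(8) = (1 - ⅕*(-3))*(-36) - 5 = (1 + ⅗)*(-36) - 5 = (8/5)*(-36) - 5 = -288/5 - 5 = -313/5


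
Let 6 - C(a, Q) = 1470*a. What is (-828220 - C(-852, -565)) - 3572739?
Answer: -5653405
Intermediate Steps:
C(a, Q) = 6 - 1470*a
(-828220 - C(-852, -565)) - 3572739 = (-828220 - (6 - 1470*(-852))) - 3572739 = (-828220 - (6 + 1252440)) - 3572739 = (-828220 - 1*1252446) - 3572739 = (-828220 - 1252446) - 3572739 = -2080666 - 3572739 = -5653405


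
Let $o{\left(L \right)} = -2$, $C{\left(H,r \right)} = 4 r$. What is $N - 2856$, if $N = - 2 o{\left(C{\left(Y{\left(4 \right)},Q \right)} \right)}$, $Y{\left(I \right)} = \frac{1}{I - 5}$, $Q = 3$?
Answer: $-2852$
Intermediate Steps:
$Y{\left(I \right)} = \frac{1}{-5 + I}$
$N = 4$ ($N = \left(-2\right) \left(-2\right) = 4$)
$N - 2856 = 4 - 2856 = -2852$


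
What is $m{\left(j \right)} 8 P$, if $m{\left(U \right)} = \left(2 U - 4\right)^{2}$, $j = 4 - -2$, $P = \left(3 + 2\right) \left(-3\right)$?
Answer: $-7680$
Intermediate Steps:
$P = -15$ ($P = 5 \left(-3\right) = -15$)
$j = 6$ ($j = 4 + 2 = 6$)
$m{\left(U \right)} = \left(-4 + 2 U\right)^{2}$
$m{\left(j \right)} 8 P = 4 \left(-2 + 6\right)^{2} \cdot 8 \left(-15\right) = 4 \cdot 4^{2} \cdot 8 \left(-15\right) = 4 \cdot 16 \cdot 8 \left(-15\right) = 64 \cdot 8 \left(-15\right) = 512 \left(-15\right) = -7680$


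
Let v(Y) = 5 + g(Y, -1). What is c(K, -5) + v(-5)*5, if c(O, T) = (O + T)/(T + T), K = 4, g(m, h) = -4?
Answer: 51/10 ≈ 5.1000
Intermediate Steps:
v(Y) = 1 (v(Y) = 5 - 4 = 1)
c(O, T) = (O + T)/(2*T) (c(O, T) = (O + T)/((2*T)) = (O + T)*(1/(2*T)) = (O + T)/(2*T))
c(K, -5) + v(-5)*5 = (½)*(4 - 5)/(-5) + 1*5 = (½)*(-⅕)*(-1) + 5 = ⅒ + 5 = 51/10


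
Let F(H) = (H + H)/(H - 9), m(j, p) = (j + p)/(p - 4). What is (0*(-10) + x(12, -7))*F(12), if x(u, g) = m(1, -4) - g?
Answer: 59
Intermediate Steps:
m(j, p) = (j + p)/(-4 + p)
F(H) = 2*H/(-9 + H) (F(H) = (2*H)/(-9 + H) = 2*H/(-9 + H))
x(u, g) = 3/8 - g (x(u, g) = (1 - 4)/(-4 - 4) - g = -3/(-8) - g = -⅛*(-3) - g = 3/8 - g)
(0*(-10) + x(12, -7))*F(12) = (0*(-10) + (3/8 - 1*(-7)))*(2*12/(-9 + 12)) = (0 + (3/8 + 7))*(2*12/3) = (0 + 59/8)*(2*12*(⅓)) = (59/8)*8 = 59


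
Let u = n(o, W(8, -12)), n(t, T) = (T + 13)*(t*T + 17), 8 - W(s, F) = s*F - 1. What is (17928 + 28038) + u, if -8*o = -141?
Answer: 1065383/4 ≈ 2.6635e+5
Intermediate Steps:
o = 141/8 (o = -⅛*(-141) = 141/8 ≈ 17.625)
W(s, F) = 9 - F*s (W(s, F) = 8 - (s*F - 1) = 8 - (F*s - 1) = 8 - (-1 + F*s) = 8 + (1 - F*s) = 9 - F*s)
n(t, T) = (13 + T)*(17 + T*t) (n(t, T) = (13 + T)*(T*t + 17) = (13 + T)*(17 + T*t))
u = 881519/4 (u = 221 + 17*(9 - 1*(-12)*8) + 141*(9 - 1*(-12)*8)²/8 + 13*(9 - 1*(-12)*8)*(141/8) = 221 + 17*(9 + 96) + 141*(9 + 96)²/8 + 13*(9 + 96)*(141/8) = 221 + 17*105 + (141/8)*105² + 13*105*(141/8) = 221 + 1785 + (141/8)*11025 + 192465/8 = 221 + 1785 + 1554525/8 + 192465/8 = 881519/4 ≈ 2.2038e+5)
(17928 + 28038) + u = (17928 + 28038) + 881519/4 = 45966 + 881519/4 = 1065383/4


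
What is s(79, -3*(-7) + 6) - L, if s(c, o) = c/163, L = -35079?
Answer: 5717956/163 ≈ 35080.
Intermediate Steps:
s(c, o) = c/163 (s(c, o) = c*(1/163) = c/163)
s(79, -3*(-7) + 6) - L = (1/163)*79 - 1*(-35079) = 79/163 + 35079 = 5717956/163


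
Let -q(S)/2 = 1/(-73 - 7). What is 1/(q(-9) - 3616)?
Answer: -40/144639 ≈ -0.00027655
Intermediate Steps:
q(S) = 1/40 (q(S) = -2/(-73 - 7) = -2/(-80) = -2*(-1/80) = 1/40)
1/(q(-9) - 3616) = 1/(1/40 - 3616) = 1/(-144639/40) = -40/144639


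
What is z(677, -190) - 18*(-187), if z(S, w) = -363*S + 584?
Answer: -241801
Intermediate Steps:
z(S, w) = 584 - 363*S
z(677, -190) - 18*(-187) = (584 - 363*677) - 18*(-187) = (584 - 245751) + 3366 = -245167 + 3366 = -241801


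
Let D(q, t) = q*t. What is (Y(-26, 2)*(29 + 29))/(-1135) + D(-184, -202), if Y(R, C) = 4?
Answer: 42185448/1135 ≈ 37168.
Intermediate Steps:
(Y(-26, 2)*(29 + 29))/(-1135) + D(-184, -202) = (4*(29 + 29))/(-1135) - 184*(-202) = (4*58)*(-1/1135) + 37168 = 232*(-1/1135) + 37168 = -232/1135 + 37168 = 42185448/1135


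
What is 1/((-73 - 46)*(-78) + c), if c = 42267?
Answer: 1/51549 ≈ 1.9399e-5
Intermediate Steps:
1/((-73 - 46)*(-78) + c) = 1/((-73 - 46)*(-78) + 42267) = 1/(-119*(-78) + 42267) = 1/(9282 + 42267) = 1/51549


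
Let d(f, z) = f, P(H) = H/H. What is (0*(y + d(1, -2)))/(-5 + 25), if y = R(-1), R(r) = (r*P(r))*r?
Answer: 0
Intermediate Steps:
P(H) = 1
R(r) = r**2 (R(r) = (r*1)*r = r*r = r**2)
y = 1 (y = (-1)**2 = 1)
(0*(y + d(1, -2)))/(-5 + 25) = (0*(1 + 1))/(-5 + 25) = (0*2)/20 = 0*(1/20) = 0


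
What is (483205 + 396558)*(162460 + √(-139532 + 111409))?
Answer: 142926296980 + 879763*I*√28123 ≈ 1.4293e+11 + 1.4754e+8*I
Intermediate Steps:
(483205 + 396558)*(162460 + √(-139532 + 111409)) = 879763*(162460 + √(-28123)) = 879763*(162460 + I*√28123) = 142926296980 + 879763*I*√28123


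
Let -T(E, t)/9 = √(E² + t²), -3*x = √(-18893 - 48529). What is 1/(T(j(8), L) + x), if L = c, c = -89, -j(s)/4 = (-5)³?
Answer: -3/(27*√257921 + I*√67422) ≈ -0.0002187 + 4.1414e-6*I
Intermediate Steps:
j(s) = 500 (j(s) = -4*(-5)³ = -4*(-125) = 500)
x = -I*√67422/3 (x = -√(-18893 - 48529)/3 = -I*√67422/3 ≈ -86.552*I)
L = -89
T(E, t) = -9*√(E² + t²)
1/(T(j(8), L) + x) = 1/(-9*√(500² + (-89)²) - I*√67422/3) = 1/(-9*√(250000 + 7921) - I*√67422/3) = 1/(-9*√257921 - I*√67422/3)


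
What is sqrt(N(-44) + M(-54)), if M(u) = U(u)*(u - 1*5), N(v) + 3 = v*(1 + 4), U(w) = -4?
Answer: sqrt(13) ≈ 3.6056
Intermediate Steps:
N(v) = -3 + 5*v (N(v) = -3 + v*(1 + 4) = -3 + v*5 = -3 + 5*v)
M(u) = 20 - 4*u (M(u) = -4*(u - 1*5) = -4*(u - 5) = -4*(-5 + u) = 20 - 4*u)
sqrt(N(-44) + M(-54)) = sqrt((-3 + 5*(-44)) + (20 - 4*(-54))) = sqrt((-3 - 220) + (20 + 216)) = sqrt(-223 + 236) = sqrt(13)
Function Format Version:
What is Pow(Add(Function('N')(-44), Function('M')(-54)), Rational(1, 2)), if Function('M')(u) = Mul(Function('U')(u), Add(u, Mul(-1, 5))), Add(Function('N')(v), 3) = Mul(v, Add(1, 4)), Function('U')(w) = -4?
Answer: Pow(13, Rational(1, 2)) ≈ 3.6056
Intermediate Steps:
Function('N')(v) = Add(-3, Mul(5, v)) (Function('N')(v) = Add(-3, Mul(v, Add(1, 4))) = Add(-3, Mul(v, 5)) = Add(-3, Mul(5, v)))
Function('M')(u) = Add(20, Mul(-4, u)) (Function('M')(u) = Mul(-4, Add(u, Mul(-1, 5))) = Mul(-4, Add(u, -5)) = Mul(-4, Add(-5, u)) = Add(20, Mul(-4, u)))
Pow(Add(Function('N')(-44), Function('M')(-54)), Rational(1, 2)) = Pow(Add(Add(-3, Mul(5, -44)), Add(20, Mul(-4, -54))), Rational(1, 2)) = Pow(Add(Add(-3, -220), Add(20, 216)), Rational(1, 2)) = Pow(Add(-223, 236), Rational(1, 2)) = Pow(13, Rational(1, 2))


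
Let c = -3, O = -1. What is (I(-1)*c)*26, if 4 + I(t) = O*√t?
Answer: 312 + 78*I ≈ 312.0 + 78.0*I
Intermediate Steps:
I(t) = -4 - √t
(I(-1)*c)*26 = ((-4 - √(-1))*(-3))*26 = ((-4 - I)*(-3))*26 = (12 + 3*I)*26 = 312 + 78*I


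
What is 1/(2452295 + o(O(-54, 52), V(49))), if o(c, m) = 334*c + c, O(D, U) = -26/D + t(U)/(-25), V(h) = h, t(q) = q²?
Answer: 135/326190064 ≈ 4.1387e-7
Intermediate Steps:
O(D, U) = -26/D - U²/25 (O(D, U) = -26/D + U²/(-25) = -26/D + U²*(-1/25) = -26/D - U²/25)
o(c, m) = 335*c
1/(2452295 + o(O(-54, 52), V(49))) = 1/(2452295 + 335*(-26/(-54) - 1/25*52²)) = 1/(2452295 + 335*(-26*(-1/54) - 1/25*2704)) = 1/(2452295 + 335*(13/27 - 2704/25)) = 1/(2452295 + 335*(-72683/675)) = 1/(2452295 - 4869761/135) = 1/(326190064/135) = 135/326190064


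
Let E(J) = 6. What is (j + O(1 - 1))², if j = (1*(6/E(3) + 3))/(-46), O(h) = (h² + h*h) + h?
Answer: 4/529 ≈ 0.0075614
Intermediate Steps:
O(h) = h + 2*h² (O(h) = (h² + h²) + h = 2*h² + h = h + 2*h²)
j = -2/23 (j = (1*(6/6 + 3))/(-46) = (1*(6*(⅙) + 3))*(-1/46) = (1*(1 + 3))*(-1/46) = (1*4)*(-1/46) = 4*(-1/46) = -2/23 ≈ -0.086957)
(j + O(1 - 1))² = (-2/23 + (1 - 1)*(1 + 2*(1 - 1)))² = (-2/23 + 0*(1 + 2*0))² = (-2/23 + 0*(1 + 0))² = (-2/23 + 0*1)² = (-2/23 + 0)² = (-2/23)² = 4/529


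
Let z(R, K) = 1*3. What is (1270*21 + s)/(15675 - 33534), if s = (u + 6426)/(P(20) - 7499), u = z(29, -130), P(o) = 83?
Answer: -65926097/44147448 ≈ -1.4933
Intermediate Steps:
z(R, K) = 3
u = 3
s = -2143/2472 (s = (3 + 6426)/(83 - 7499) = 6429/(-7416) = 6429*(-1/7416) = -2143/2472 ≈ -0.86691)
(1270*21 + s)/(15675 - 33534) = (1270*21 - 2143/2472)/(15675 - 33534) = (26670 - 2143/2472)/(-17859) = (65926097/2472)*(-1/17859) = -65926097/44147448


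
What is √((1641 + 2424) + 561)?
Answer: 3*√514 ≈ 68.015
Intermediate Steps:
√((1641 + 2424) + 561) = √(4065 + 561) = √4626 = 3*√514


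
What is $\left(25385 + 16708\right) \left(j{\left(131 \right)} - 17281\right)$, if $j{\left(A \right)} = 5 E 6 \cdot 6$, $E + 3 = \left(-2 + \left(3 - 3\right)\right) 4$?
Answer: $-810753273$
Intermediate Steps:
$E = -11$ ($E = -3 + \left(-2 + \left(3 - 3\right)\right) 4 = -3 + \left(-2 + 0\right) 4 = -3 - 8 = -11$)
$j{\left(A \right)} = -1980$ ($j{\left(A \right)} = 5 \left(-11\right) 6 \cdot 6 = \left(-55\right) 36 = -1980$)
$\left(25385 + 16708\right) \left(j{\left(131 \right)} - 17281\right) = \left(25385 + 16708\right) \left(-1980 - 17281\right) = 42093 \left(-19261\right) = -810753273$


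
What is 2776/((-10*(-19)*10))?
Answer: 694/475 ≈ 1.4611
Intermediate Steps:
2776/((-10*(-19)*10)) = 2776/((190*10)) = 2776/1900 = 2776*(1/1900) = 694/475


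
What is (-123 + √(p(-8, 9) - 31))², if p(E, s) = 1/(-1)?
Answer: 15097 - 984*I*√2 ≈ 15097.0 - 1391.6*I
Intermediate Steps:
p(E, s) = -1
(-123 + √(p(-8, 9) - 31))² = (-123 + √(-1 - 31))² = (-123 + √(-32))² = (-123 + 4*I*√2)²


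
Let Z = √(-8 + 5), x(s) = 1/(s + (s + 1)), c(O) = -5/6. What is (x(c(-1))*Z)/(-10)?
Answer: 3*I*√3/20 ≈ 0.25981*I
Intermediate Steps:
c(O) = -⅚ (c(O) = -5*⅙ = -⅚)
x(s) = 1/(1 + 2*s) (x(s) = 1/(s + (1 + s)) = 1/(1 + 2*s))
Z = I*√3 (Z = √(-3) = I*√3 ≈ 1.732*I)
(x(c(-1))*Z)/(-10) = ((I*√3)/(1 + 2*(-⅚)))/(-10) = ((I*√3)/(1 - 5/3))*(-⅒) = ((I*√3)/(-⅔))*(-⅒) = -3*I*√3/2*(-⅒) = 3*I*√3/20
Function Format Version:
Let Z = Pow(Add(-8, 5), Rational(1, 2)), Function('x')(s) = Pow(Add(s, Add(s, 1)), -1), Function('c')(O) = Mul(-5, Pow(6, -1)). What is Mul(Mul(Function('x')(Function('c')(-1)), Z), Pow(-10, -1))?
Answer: Mul(Rational(3, 20), I, Pow(3, Rational(1, 2))) ≈ Mul(0.25981, I)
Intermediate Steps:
Function('c')(O) = Rational(-5, 6) (Function('c')(O) = Mul(-5, Rational(1, 6)) = Rational(-5, 6))
Function('x')(s) = Pow(Add(1, Mul(2, s)), -1) (Function('x')(s) = Pow(Add(s, Add(1, s)), -1) = Pow(Add(1, Mul(2, s)), -1))
Z = Mul(I, Pow(3, Rational(1, 2))) (Z = Pow(-3, Rational(1, 2)) = Mul(I, Pow(3, Rational(1, 2))) ≈ Mul(1.7320, I))
Mul(Mul(Function('x')(Function('c')(-1)), Z), Pow(-10, -1)) = Mul(Mul(Pow(Add(1, Mul(2, Rational(-5, 6))), -1), Mul(I, Pow(3, Rational(1, 2)))), Pow(-10, -1)) = Mul(Mul(Pow(Add(1, Rational(-5, 3)), -1), Mul(I, Pow(3, Rational(1, 2)))), Rational(-1, 10)) = Mul(Mul(Pow(Rational(-2, 3), -1), Mul(I, Pow(3, Rational(1, 2)))), Rational(-1, 10)) = Mul(Mul(Rational(-3, 2), Mul(I, Pow(3, Rational(1, 2)))), Rational(-1, 10)) = Mul(Mul(Rational(-3, 2), I, Pow(3, Rational(1, 2))), Rational(-1, 10)) = Mul(Rational(3, 20), I, Pow(3, Rational(1, 2)))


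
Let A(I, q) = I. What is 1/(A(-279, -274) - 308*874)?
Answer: -1/269471 ≈ -3.7110e-6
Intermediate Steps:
1/(A(-279, -274) - 308*874) = 1/(-279 - 308*874) = 1/(-279 - 269192) = 1/(-269471) = -1/269471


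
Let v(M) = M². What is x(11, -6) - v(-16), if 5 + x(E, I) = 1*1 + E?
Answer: -249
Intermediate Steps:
x(E, I) = -4 + E (x(E, I) = -5 + (1*1 + E) = -5 + (1 + E) = -4 + E)
x(11, -6) - v(-16) = (-4 + 11) - 1*(-16)² = 7 - 1*256 = 7 - 256 = -249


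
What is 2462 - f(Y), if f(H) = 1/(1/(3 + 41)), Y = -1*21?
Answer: 2418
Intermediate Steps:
Y = -21
f(H) = 44 (f(H) = 1/(1/44) = 44)
2462 - f(Y) = 2462 - 1*44 = 2462 - 44 = 2418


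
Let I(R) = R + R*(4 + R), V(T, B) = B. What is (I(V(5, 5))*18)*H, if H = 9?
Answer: 8100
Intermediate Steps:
(I(V(5, 5))*18)*H = ((5*(5 + 5))*18)*9 = ((5*10)*18)*9 = (50*18)*9 = 900*9 = 8100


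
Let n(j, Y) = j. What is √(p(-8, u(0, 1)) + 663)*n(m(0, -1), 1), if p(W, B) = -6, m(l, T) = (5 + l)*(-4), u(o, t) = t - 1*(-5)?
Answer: -60*√73 ≈ -512.64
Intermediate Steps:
u(o, t) = 5 + t (u(o, t) = t + 5 = 5 + t)
m(l, T) = -20 - 4*l
√(p(-8, u(0, 1)) + 663)*n(m(0, -1), 1) = √(-6 + 663)*(-20 - 4*0) = √657*(-20 + 0) = (3*√73)*(-20) = -60*√73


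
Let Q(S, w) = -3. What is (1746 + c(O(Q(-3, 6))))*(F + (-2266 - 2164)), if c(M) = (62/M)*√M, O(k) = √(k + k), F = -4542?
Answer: -15665112 + 278132*(-6)^(¾)/3 ≈ -1.5916e+7 + 2.5132e+5*I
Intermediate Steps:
O(k) = √2*√k (O(k) = √(2*k) = √2*√k)
c(M) = 62/√M
(1746 + c(O(Q(-3, 6))))*(F + (-2266 - 2164)) = (1746 + 62/√(√2*√(-3)))*(-4542 + (-2266 - 2164)) = (1746 + 62/√(√2*(I*√3)))*(-4542 - 4430) = (1746 + 62/√(I*√6))*(-8972) = (1746 + 62*(6^(¾)*(-I^(3/2))/6))*(-8972) = (1746 - 31*6^(¾)*I^(3/2)/3)*(-8972) = -15665112 + 278132*6^(¾)*I^(3/2)/3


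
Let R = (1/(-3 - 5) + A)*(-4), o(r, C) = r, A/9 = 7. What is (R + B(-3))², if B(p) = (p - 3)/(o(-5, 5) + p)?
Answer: 1006009/16 ≈ 62876.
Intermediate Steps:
A = 63 (A = 9*7 = 63)
B(p) = (-3 + p)/(-5 + p) (B(p) = (p - 3)/(-5 + p) = (-3 + p)/(-5 + p))
R = -503/2 (R = (1/(-3 - 5) + 63)*(-4) = (1/(-8) + 63)*(-4) = (-⅛ + 63)*(-4) = (503/8)*(-4) = -503/2 ≈ -251.50)
(R + B(-3))² = (-503/2 + (-3 - 3)/(-5 - 3))² = (-503/2 - 6/(-8))² = (-503/2 - ⅛*(-6))² = (-503/2 + ¾)² = (-1003/4)² = 1006009/16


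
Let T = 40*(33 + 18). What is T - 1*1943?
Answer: 97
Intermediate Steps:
T = 2040 (T = 40*51 = 2040)
T - 1*1943 = 2040 - 1*1943 = 2040 - 1943 = 97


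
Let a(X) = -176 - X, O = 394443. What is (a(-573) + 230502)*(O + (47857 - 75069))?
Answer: 84793270669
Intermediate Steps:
(a(-573) + 230502)*(O + (47857 - 75069)) = ((-176 - 1*(-573)) + 230502)*(394443 + (47857 - 75069)) = ((-176 + 573) + 230502)*(394443 - 27212) = (397 + 230502)*367231 = 230899*367231 = 84793270669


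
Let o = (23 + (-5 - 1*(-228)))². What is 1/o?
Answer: 1/60516 ≈ 1.6525e-5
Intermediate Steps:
o = 60516 (o = (23 + (-5 + 228))² = (23 + 223)² = 246² = 60516)
1/o = 1/60516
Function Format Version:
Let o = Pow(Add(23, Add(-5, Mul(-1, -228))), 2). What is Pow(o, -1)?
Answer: Rational(1, 60516) ≈ 1.6525e-5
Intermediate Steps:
o = 60516 (o = Pow(Add(23, Add(-5, 228)), 2) = Pow(Add(23, 223), 2) = Pow(246, 2) = 60516)
Pow(o, -1) = Pow(60516, -1) = Rational(1, 60516)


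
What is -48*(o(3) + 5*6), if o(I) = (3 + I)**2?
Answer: -3168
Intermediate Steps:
-48*(o(3) + 5*6) = -48*((3 + 3)**2 + 5*6) = -48*(6**2 + 30) = -48*(36 + 30) = -48*66 = -3168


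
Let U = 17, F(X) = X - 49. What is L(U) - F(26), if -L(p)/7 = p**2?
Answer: -2000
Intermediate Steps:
F(X) = -49 + X
L(p) = -7*p**2
L(U) - F(26) = -7*17**2 - (-49 + 26) = -7*289 - 1*(-23) = -2023 + 23 = -2000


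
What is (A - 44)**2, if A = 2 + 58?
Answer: 256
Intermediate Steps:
A = 60
(A - 44)**2 = (60 - 44)**2 = 16**2 = 256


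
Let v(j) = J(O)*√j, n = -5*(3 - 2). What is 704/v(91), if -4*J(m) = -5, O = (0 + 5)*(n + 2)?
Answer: 2816*√91/455 ≈ 59.039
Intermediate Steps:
n = -5 (n = -5*1 = -5)
O = -15 (O = (0 + 5)*(-5 + 2) = 5*(-3) = -15)
J(m) = 5/4 (J(m) = -¼*(-5) = 5/4)
v(j) = 5*√j/4
704/v(91) = 704/((5*√91/4)) = 704*(4*√91/455) = 2816*√91/455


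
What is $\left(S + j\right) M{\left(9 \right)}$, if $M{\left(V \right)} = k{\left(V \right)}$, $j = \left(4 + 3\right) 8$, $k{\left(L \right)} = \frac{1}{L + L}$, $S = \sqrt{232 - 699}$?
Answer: $\frac{28}{9} + \frac{i \sqrt{467}}{18} \approx 3.1111 + 1.2006 i$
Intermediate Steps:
$S = i \sqrt{467}$ ($S = \sqrt{-467} = i \sqrt{467} \approx 21.61 i$)
$k{\left(L \right)} = \frac{1}{2 L}$
$j = 56$ ($j = 7 \cdot 8 = 56$)
$M{\left(V \right)} = \frac{1}{2 V}$
$\left(S + j\right) M{\left(9 \right)} = \left(i \sqrt{467} + 56\right) \frac{1}{2 \cdot 9} = \left(56 + i \sqrt{467}\right) \frac{1}{2} \cdot \frac{1}{9} = \left(56 + i \sqrt{467}\right) \frac{1}{18} = \frac{28}{9} + \frac{i \sqrt{467}}{18}$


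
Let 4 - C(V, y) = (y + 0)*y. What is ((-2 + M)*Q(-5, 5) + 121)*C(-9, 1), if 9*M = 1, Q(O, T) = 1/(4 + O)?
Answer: 1106/3 ≈ 368.67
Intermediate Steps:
C(V, y) = 4 - y² (C(V, y) = 4 - (y + 0)*y = 4 - y*y = 4 - y²)
M = ⅑ (M = (⅑)*1 = ⅑ ≈ 0.11111)
((-2 + M)*Q(-5, 5) + 121)*C(-9, 1) = ((-2 + ⅑)/(4 - 5) + 121)*(4 - 1*1²) = (-17/9/(-1) + 121)*(4 - 1*1) = (-17/9*(-1) + 121)*(4 - 1) = (17/9 + 121)*3 = (1106/9)*3 = 1106/3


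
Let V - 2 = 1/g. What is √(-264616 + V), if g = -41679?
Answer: I*√51074590026317/13893 ≈ 514.41*I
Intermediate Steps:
V = 83357/41679 (V = 2 + 1/(-41679) = 2 - 1/41679 = 83357/41679 ≈ 2.0000)
√(-264616 + V) = √(-264616 + 83357/41679) = √(-11028846907/41679) = I*√51074590026317/13893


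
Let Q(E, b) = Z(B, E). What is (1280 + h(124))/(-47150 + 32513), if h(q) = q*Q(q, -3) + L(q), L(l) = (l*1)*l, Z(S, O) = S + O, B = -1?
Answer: -10636/4879 ≈ -2.1800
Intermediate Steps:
Z(S, O) = O + S
Q(E, b) = -1 + E (Q(E, b) = E - 1 = -1 + E)
L(l) = l² (L(l) = l*l = l²)
h(q) = q² + q*(-1 + q) (h(q) = q*(-1 + q) + q² = q² + q*(-1 + q))
(1280 + h(124))/(-47150 + 32513) = (1280 + 124*(-1 + 2*124))/(-47150 + 32513) = (1280 + 124*(-1 + 248))/(-14637) = (1280 + 124*247)*(-1/14637) = (1280 + 30628)*(-1/14637) = 31908*(-1/14637) = -10636/4879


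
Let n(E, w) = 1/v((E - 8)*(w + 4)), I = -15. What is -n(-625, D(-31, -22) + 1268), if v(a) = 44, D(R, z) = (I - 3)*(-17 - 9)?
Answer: -1/44 ≈ -0.022727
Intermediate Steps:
D(R, z) = 468 (D(R, z) = (-15 - 3)*(-17 - 9) = -18*(-26) = 468)
n(E, w) = 1/44
-n(-625, D(-31, -22) + 1268) = -1*1/44 = -1/44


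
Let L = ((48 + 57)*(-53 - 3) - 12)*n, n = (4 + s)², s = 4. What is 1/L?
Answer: -1/377088 ≈ -2.6519e-6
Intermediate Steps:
n = 64 (n = (4 + 4)² = 8² = 64)
L = -377088 (L = ((48 + 57)*(-53 - 3) - 12)*64 = (105*(-56) - 12)*64 = (-5880 - 12)*64 = -5892*64 = -377088)
1/L = 1/(-377088) = -1/377088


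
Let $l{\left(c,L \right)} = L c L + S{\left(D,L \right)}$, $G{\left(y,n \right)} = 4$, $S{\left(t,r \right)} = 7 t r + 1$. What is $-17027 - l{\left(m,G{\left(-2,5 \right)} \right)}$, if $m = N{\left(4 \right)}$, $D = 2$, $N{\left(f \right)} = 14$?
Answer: $-17308$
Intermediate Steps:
$S{\left(t,r \right)} = 1 + 7 r t$ ($S{\left(t,r \right)} = 7 r t + 1 = 1 + 7 r t$)
$m = 14$
$l{\left(c,L \right)} = 1 + 14 L + c L^{2}$ ($l{\left(c,L \right)} = L c L + \left(1 + 7 L 2\right) = c L^{2} + \left(1 + 14 L\right) = 1 + 14 L + c L^{2}$)
$-17027 - l{\left(m,G{\left(-2,5 \right)} \right)} = -17027 - \left(1 + 14 \cdot 4 + 14 \cdot 4^{2}\right) = -17027 - \left(1 + 56 + 14 \cdot 16\right) = -17027 - \left(1 + 56 + 224\right) = -17027 - 281 = -17308$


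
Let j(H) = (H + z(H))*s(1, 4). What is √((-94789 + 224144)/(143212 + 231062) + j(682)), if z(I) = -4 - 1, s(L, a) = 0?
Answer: √5379357030/124758 ≈ 0.58789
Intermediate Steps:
z(I) = -5
j(H) = 0 (j(H) = (H - 5)*0 = (-5 + H)*0 = 0)
√((-94789 + 224144)/(143212 + 231062) + j(682)) = √((-94789 + 224144)/(143212 + 231062) + 0) = √(129355/374274 + 0) = √(129355/374274) = √5379357030/124758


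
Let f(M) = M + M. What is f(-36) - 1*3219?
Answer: -3291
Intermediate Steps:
f(M) = 2*M
f(-36) - 1*3219 = 2*(-36) - 1*3219 = -72 - 3219 = -3291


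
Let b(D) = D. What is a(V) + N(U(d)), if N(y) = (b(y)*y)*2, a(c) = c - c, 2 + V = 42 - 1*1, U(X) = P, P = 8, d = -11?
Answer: 128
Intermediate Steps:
U(X) = 8
V = 39 (V = -2 + (42 - 1*1) = -2 + (42 - 1) = -2 + 41 = 39)
a(c) = 0
N(y) = 2*y² (N(y) = (y*y)*2 = y²*2 = 2*y²)
a(V) + N(U(d)) = 0 + 2*8² = 0 + 2*64 = 0 + 128 = 128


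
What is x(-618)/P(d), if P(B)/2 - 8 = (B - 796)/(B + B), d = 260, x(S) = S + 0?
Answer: -6695/151 ≈ -44.338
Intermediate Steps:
x(S) = S
P(B) = 16 + (-796 + B)/B (P(B) = 16 + 2*((B - 796)/(B + B)) = 16 + 2*((-796 + B)/((2*B))) = 16 + 2*((-796 + B)*(1/(2*B))) = 16 + 2*((-796 + B)/(2*B)) = 16 + (-796 + B)/B)
x(-618)/P(d) = -618/(17 - 796/260) = -618/(17 - 796*1/260) = -618/(17 - 199/65) = -618/906/65 = -618*65/906 = -6695/151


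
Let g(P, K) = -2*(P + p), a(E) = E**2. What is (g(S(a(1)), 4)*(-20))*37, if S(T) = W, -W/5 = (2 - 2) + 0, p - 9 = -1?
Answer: 11840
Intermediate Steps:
p = 8 (p = 9 - 1 = 8)
W = 0 (W = -5*((2 - 2) + 0) = -5*(0 + 0) = -5*0 = 0)
S(T) = 0
g(P, K) = -16 - 2*P (g(P, K) = -2*(P + 8) = -2*(8 + P) = -16 - 2*P)
(g(S(a(1)), 4)*(-20))*37 = ((-16 - 2*0)*(-20))*37 = ((-16 + 0)*(-20))*37 = -16*(-20)*37 = 320*37 = 11840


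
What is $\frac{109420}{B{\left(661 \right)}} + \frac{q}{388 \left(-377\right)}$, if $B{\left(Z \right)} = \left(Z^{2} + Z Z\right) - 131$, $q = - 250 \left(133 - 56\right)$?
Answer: $\frac{16412228335}{63901475118} \approx 0.25684$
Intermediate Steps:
$q = -19250$ ($q = \left(-250\right) 77 = -19250$)
$B{\left(Z \right)} = -131 + 2 Z^{2}$ ($B{\left(Z \right)} = \left(Z^{2} + Z^{2}\right) - 131 = 2 Z^{2} - 131 = -131 + 2 Z^{2}$)
$\frac{109420}{B{\left(661 \right)}} + \frac{q}{388 \left(-377\right)} = \frac{109420}{-131 + 2 \cdot 661^{2}} - \frac{19250}{388 \left(-377\right)} = \frac{109420}{-131 + 2 \cdot 436921} - \frac{19250}{-146276} = \frac{109420}{-131 + 873842} - - \frac{9625}{73138} = \frac{109420}{873711} + \frac{9625}{73138} = \frac{16412228335}{63901475118}$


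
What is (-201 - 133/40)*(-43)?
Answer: 351439/40 ≈ 8786.0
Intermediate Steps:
(-201 - 133/40)*(-43) = -8173/40*(-43) = 351439/40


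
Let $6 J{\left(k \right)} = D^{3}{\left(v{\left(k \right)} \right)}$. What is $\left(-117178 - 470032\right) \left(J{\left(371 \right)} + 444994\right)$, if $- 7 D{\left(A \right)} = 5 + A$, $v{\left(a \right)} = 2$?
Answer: $- \frac{783914486615}{3} \approx -2.613 \cdot 10^{11}$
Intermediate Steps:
$D{\left(A \right)} = - \frac{5}{7} - \frac{A}{7}$ ($D{\left(A \right)} = - \frac{5 + A}{7} = - \frac{5}{7} - \frac{A}{7}$)
$J{\left(k \right)} = - \frac{1}{6}$ ($J{\left(k \right)} = \frac{\left(- \frac{5}{7} - \frac{2}{7}\right)^{3}}{6} = \frac{\left(-1\right)^{3}}{6} = \frac{1}{6} \left(-1\right) = - \frac{1}{6}$)
$\left(-117178 - 470032\right) \left(J{\left(371 \right)} + 444994\right) = \left(-117178 - 470032\right) \left(- \frac{1}{6} + 444994\right) = \left(-587210\right) \frac{2669963}{6} = - \frac{783914486615}{3}$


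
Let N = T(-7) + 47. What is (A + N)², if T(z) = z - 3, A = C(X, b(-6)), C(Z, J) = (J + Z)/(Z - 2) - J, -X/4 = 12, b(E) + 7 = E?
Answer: 6558721/2500 ≈ 2623.5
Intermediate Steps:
b(E) = -7 + E
X = -48 (X = -4*12 = -48)
C(Z, J) = -J + (J + Z)/(-2 + Z) (C(Z, J) = (J + Z)/(-2 + Z) - J = -J + (J + Z)/(-2 + Z))
A = 711/50 (A = (-48 + 3*(-7 - 6) - 1*(-7 - 6)*(-48))/(-2 - 48) = (-48 + 3*(-13) - 1*(-13)*(-48))/(-50) = -(-48 - 39 - 624)/50 = -1/50*(-711) = 711/50 ≈ 14.220)
T(z) = -3 + z
N = 37 (N = (-3 - 7) + 47 = -10 + 47 = 37)
(A + N)² = (711/50 + 37)² = (2561/50)² = 6558721/2500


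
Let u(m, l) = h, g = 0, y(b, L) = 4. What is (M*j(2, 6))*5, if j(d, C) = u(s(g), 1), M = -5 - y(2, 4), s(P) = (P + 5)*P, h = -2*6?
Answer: 540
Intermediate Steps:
h = -12
s(P) = P*(5 + P) (s(P) = (5 + P)*P = P*(5 + P))
u(m, l) = -12
M = -9 (M = -5 - 1*4 = -5 - 4 = -9)
j(d, C) = -12
(M*j(2, 6))*5 = -9*(-12)*5 = 108*5 = 540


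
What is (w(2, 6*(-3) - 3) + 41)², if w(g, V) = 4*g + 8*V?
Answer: 14161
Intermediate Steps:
(w(2, 6*(-3) - 3) + 41)² = ((4*2 + 8*(6*(-3) - 3)) + 41)² = ((8 + 8*(-18 - 3)) + 41)² = ((8 + 8*(-21)) + 41)² = ((8 - 168) + 41)² = (-160 + 41)² = (-119)² = 14161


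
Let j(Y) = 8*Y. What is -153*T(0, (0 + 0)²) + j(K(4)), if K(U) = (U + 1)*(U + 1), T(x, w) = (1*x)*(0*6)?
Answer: 200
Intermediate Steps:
T(x, w) = 0 (T(x, w) = x*0 = 0)
K(U) = (1 + U)² (K(U) = (1 + U)*(1 + U) = (1 + U)²)
-153*T(0, (0 + 0)²) + j(K(4)) = -153*0 + 8*(1 + 4)² = 0 + 8*5² = 0 + 8*25 = 0 + 200 = 200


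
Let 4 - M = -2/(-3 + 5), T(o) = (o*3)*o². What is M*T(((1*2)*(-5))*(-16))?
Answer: 61440000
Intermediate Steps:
T(o) = 3*o³ (T(o) = (3*o)*o² = 3*o³)
M = 5 (M = 4 - (-2)/(-3 + 5) = 4 - (-2)/2 = 4 - 1*(-1) = 4 + 1 = 5)
M*T(((1*2)*(-5))*(-16)) = 5*(3*(((1*2)*(-5))*(-16))³) = 5*(3*((2*(-5))*(-16))³) = 5*(3*(-10*(-16))³) = 5*(3*160³) = 5*(3*4096000) = 5*12288000 = 61440000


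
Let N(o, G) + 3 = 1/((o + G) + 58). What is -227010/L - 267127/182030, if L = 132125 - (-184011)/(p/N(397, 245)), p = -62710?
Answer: -3363350193716102303/1055824488585120670 ≈ -3.1855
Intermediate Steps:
N(o, G) = -3 + 1/(58 + G + o) (N(o, G) = -3 + 1/((o + G) + 58) = -3 + 1/((G + o) + 58) = -3 + 1/(58 + G + o))
L = 5800277364089/43897000 (L = 132125 - (-184011)/((-62710*(58 + 245 + 397)/(-173 - 3*245 - 3*397))) = 132125 - (-184011)/((-62710*700/(-173 - 735 - 1191))) = 132125 - (-184011)/((-62710/((1/700)*(-2099)))) = 132125 - (-184011)/((-62710/(-2099/700))) = 132125 - (-184011)/((-62710*(-700/2099))) = 132125 - (-184011)/43897000/2099 = 132125 - (-184011)*2099/43897000 = 132125 - 1*(-386239089/43897000) = 132125 + 386239089/43897000 = 5800277364089/43897000 ≈ 1.3213e+5)
-227010/L - 267127/182030 = -227010/5800277364089/43897000 - 267127/182030 = -227010*43897000/5800277364089 - 267127*1/182030 = -9965057970000/5800277364089 - 267127/182030 = -3363350193716102303/1055824488585120670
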